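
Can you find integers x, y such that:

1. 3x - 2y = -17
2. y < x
Yes

Take x = -19, y = -20. Substituting into each constraint:
  (1) 3(-19) - 2(-20) = -17 ✓
  (2) -20 < -19 ✓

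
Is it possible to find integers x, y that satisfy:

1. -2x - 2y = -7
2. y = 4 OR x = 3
No

Even the single constraint (-2x - 2y = -7) is infeasible over the integers.

  - -2x - 2y = -7: every term on the left is divisible by 2, so the LHS ≡ 0 (mod 2), but the RHS -7 is not — no integer solution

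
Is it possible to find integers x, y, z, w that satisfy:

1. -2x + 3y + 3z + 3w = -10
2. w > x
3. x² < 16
Yes

Take x = 2, y = -5, z = 0, w = 3. Substituting into each constraint:
  (1) -2(2) + 3(-5) + 3(0) + 3(3) = -10 ✓
  (2) 3 > 2 ✓
  (3) x² = (2)² = 4, and 4 < 16 ✓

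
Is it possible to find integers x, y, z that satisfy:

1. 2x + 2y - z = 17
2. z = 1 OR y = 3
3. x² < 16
Yes

Take x = 0, y = 3, z = -11. Substituting into each constraint:
  (1) 2(0) + 2(3) + 11 = 17 ✓
  (2) y = 3, target 3 ✓ (second branch holds)
  (3) x² = (0)² = 0, and 0 < 16 ✓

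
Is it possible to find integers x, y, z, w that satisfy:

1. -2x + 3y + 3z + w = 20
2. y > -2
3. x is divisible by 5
Yes

Take x = 0, y = 0, z = 6, w = 2. Substituting into each constraint:
  (1) -2(0) + 3(0) + 3(6) + 2 = 20 ✓
  (2) 0 > -2 ✓
  (3) 0 = 5 × 0, remainder 0 ✓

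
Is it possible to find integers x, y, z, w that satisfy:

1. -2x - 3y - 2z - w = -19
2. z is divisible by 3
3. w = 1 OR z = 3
Yes

Take x = 0, y = 6, z = 0, w = 1. Substituting into each constraint:
  (1) -2(0) - 3(6) - 2(0) + (-1) = -19 ✓
  (2) 0 = 3 × 0, remainder 0 ✓
  (3) w = 1, target 1 ✓ (first branch holds)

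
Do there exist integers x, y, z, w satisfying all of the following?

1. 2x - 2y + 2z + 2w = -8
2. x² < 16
Yes

Take x = 0, y = 4, z = 0, w = 0. Substituting into each constraint:
  (1) 2(0) - 2(4) + 2(0) + 2(0) = -8 ✓
  (2) x² = (0)² = 0, and 0 < 16 ✓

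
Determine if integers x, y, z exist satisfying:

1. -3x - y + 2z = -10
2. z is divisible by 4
Yes

Take x = 3, y = 1, z = 0. Substituting into each constraint:
  (1) -3(3) + (-1) + 2(0) = -10 ✓
  (2) 0 = 4 × 0, remainder 0 ✓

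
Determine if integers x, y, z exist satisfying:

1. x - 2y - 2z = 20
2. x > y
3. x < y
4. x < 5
No

A contradictory subset is {x > y, x < y}. No integer assignment can satisfy these jointly:

  - x > y: bounds one variable relative to another variable
  - x < y: bounds one variable relative to another variable

Direct contradiction: x > y and y > x cannot both hold.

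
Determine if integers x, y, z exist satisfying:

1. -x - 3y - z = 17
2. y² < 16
Yes

Take x = -17, y = 0, z = 0. Substituting into each constraint:
  (1) 17 - 3(0) + 0 = 17 ✓
  (2) y² = (0)² = 0, and 0 < 16 ✓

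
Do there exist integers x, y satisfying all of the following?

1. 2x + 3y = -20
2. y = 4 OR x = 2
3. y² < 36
Yes

Take x = -16, y = 4. Substituting into each constraint:
  (1) 2(-16) + 3(4) = -20 ✓
  (2) y = 4, target 4 ✓ (first branch holds)
  (3) y² = (4)² = 16, and 16 < 36 ✓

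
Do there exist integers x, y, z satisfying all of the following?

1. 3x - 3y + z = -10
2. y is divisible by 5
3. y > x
Yes

Take x = -1, y = 0, z = -7. Substituting into each constraint:
  (1) 3(-1) - 3(0) + (-7) = -10 ✓
  (2) 0 = 5 × 0, remainder 0 ✓
  (3) 0 > -1 ✓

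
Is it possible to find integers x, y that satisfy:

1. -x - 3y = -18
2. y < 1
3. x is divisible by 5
Yes

Take x = 30, y = -4. Substituting into each constraint:
  (1) (-30) - 3(-4) = -18 ✓
  (2) -4 < 1 ✓
  (3) 30 = 5 × 6, remainder 0 ✓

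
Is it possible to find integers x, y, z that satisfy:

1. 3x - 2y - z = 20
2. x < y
Yes

Take x = -1, y = 0, z = -23. Substituting into each constraint:
  (1) 3(-1) - 2(0) + 23 = 20 ✓
  (2) -1 < 0 ✓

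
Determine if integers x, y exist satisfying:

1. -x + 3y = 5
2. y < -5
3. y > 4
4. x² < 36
No

A contradictory subset is {y < -5, y > 4}. No integer assignment can satisfy these jointly:

  - y < -5: bounds one variable relative to a constant
  - y > 4: bounds one variable relative to a constant

Direct contradiction: the bounds on y require y ≥ 5 and y ≤ -6 simultaneously, which is empty.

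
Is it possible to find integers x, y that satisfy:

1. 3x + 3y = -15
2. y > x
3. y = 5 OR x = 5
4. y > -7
Yes

Take x = -10, y = 5. Substituting into each constraint:
  (1) 3(-10) + 3(5) = -15 ✓
  (2) 5 > -10 ✓
  (3) y = 5, target 5 ✓ (first branch holds)
  (4) 5 > -7 ✓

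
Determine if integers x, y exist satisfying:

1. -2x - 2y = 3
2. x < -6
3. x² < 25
No

Even the single constraint (-2x - 2y = 3) is infeasible over the integers.

  - -2x - 2y = 3: every term on the left is divisible by 2, so the LHS ≡ 0 (mod 2), but the RHS 3 is not — no integer solution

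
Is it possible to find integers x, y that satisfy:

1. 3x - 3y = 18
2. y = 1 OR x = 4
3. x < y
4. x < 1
No

A contradictory subset is {3x - 3y = 18, x < y}. No integer assignment can satisfy these jointly:

  - 3x - 3y = 18: is a linear equation tying the variables together
  - x < y: bounds one variable relative to another variable

From the equation, x − y = 6, i.e. y − x = -6; but y > x requires y − x ≥ 1. Contradiction.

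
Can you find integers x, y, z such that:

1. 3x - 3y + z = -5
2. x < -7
Yes

Take x = -8, y = -6, z = 1. Substituting into each constraint:
  (1) 3(-8) - 3(-6) + 1 = -5 ✓
  (2) -8 < -7 ✓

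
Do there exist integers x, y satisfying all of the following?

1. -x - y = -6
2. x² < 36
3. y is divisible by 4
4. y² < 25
Yes

Take x = 2, y = 4. Substituting into each constraint:
  (1) (-2) + (-4) = -6 ✓
  (2) x² = (2)² = 4, and 4 < 36 ✓
  (3) 4 = 4 × 1, remainder 0 ✓
  (4) y² = (4)² = 16, and 16 < 25 ✓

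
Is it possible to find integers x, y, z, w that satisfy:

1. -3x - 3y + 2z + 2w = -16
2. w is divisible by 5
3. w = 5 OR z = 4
Yes

Take x = 0, y = 8, z = 4, w = 0. Substituting into each constraint:
  (1) -3(0) - 3(8) + 2(4) + 2(0) = -16 ✓
  (2) 0 = 5 × 0, remainder 0 ✓
  (3) z = 4, target 4 ✓ (second branch holds)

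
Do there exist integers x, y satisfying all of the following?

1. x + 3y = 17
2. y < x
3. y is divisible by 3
Yes

Take x = 17, y = 0. Substituting into each constraint:
  (1) 17 + 3(0) = 17 ✓
  (2) 0 < 17 ✓
  (3) 0 = 3 × 0, remainder 0 ✓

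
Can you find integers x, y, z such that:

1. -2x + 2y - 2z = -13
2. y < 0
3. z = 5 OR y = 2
No

Even the single constraint (-2x + 2y - 2z = -13) is infeasible over the integers.

  - -2x + 2y - 2z = -13: every term on the left is divisible by 2, so the LHS ≡ 0 (mod 2), but the RHS -13 is not — no integer solution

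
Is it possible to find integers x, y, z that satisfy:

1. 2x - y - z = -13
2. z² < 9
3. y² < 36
Yes

Take x = -6, y = 1, z = 0. Substituting into each constraint:
  (1) 2(-6) + (-1) + 0 = -13 ✓
  (2) z² = (0)² = 0, and 0 < 9 ✓
  (3) y² = (1)² = 1, and 1 < 36 ✓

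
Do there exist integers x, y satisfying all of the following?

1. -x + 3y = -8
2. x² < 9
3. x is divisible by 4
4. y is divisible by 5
No

The full constraint system is jointly infeasible over the integers. Each constraint and what it forces:

  - -x + 3y = -8: is a linear equation tying the variables together
  - x² < 9: restricts x to |x| ≤ 2
  - x is divisible by 4: restricts x to multiples of 4
  - y is divisible by 5: restricts y to multiples of 5

The bounds confine x to {0} with 4 | x. For each value, substitute into the equation:
  • x = 0: the equation gives 3y = -8, so y would not be an integer.
Every case fails, so no integer solution exists.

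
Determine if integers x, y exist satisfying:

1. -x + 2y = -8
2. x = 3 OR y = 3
Yes

Take x = 14, y = 3. Substituting into each constraint:
  (1) (-14) + 2(3) = -8 ✓
  (2) y = 3, target 3 ✓ (second branch holds)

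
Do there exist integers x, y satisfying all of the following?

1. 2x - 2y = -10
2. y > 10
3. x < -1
No

The full constraint system is jointly infeasible over the integers. Each constraint and what it forces:

  - 2x - 2y = -10: is a linear equation tying the variables together
  - y > 10: bounds one variable relative to a constant
  - x < -1: bounds one variable relative to a constant

Range argument: with x ∈ [−∞, -2], y ∈ [11, ∞], the left side of the equation is at most -26, but the right side is -10 > -26. No integer solution exists.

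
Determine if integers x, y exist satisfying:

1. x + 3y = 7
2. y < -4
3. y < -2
Yes

Take x = 22, y = -5. Substituting into each constraint:
  (1) 22 + 3(-5) = 7 ✓
  (2) -5 < -4 ✓
  (3) -5 < -2 ✓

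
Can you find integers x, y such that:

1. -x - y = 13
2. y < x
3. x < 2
Yes

Take x = 0, y = -13. Substituting into each constraint:
  (1) 0 + 13 = 13 ✓
  (2) -13 < 0 ✓
  (3) 0 < 2 ✓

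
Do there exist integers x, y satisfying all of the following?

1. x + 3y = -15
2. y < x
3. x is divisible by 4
Yes

Take x = 0, y = -5. Substituting into each constraint:
  (1) 0 + 3(-5) = -15 ✓
  (2) -5 < 0 ✓
  (3) 0 = 4 × 0, remainder 0 ✓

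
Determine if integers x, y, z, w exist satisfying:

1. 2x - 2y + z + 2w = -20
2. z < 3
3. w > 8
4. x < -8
Yes

Take x = -19, y = 0, z = 0, w = 9. Substituting into each constraint:
  (1) 2(-19) - 2(0) + 0 + 2(9) = -20 ✓
  (2) 0 < 3 ✓
  (3) 9 > 8 ✓
  (4) -19 < -8 ✓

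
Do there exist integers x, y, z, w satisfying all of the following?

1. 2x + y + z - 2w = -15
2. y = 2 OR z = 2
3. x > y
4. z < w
Yes

Take x = 3, y = 2, z = -23, w = 0. Substituting into each constraint:
  (1) 2(3) + 2 + (-23) - 2(0) = -15 ✓
  (2) y = 2, target 2 ✓ (first branch holds)
  (3) 3 > 2 ✓
  (4) -23 < 0 ✓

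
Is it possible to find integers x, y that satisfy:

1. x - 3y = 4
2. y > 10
Yes

Take x = 37, y = 11. Substituting into each constraint:
  (1) 37 - 3(11) = 4 ✓
  (2) 11 > 10 ✓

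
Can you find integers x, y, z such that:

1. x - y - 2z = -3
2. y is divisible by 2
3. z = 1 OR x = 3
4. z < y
Yes

Take x = 1, y = 2, z = 1. Substituting into each constraint:
  (1) 1 + (-2) - 2(1) = -3 ✓
  (2) 2 = 2 × 1, remainder 0 ✓
  (3) z = 1, target 1 ✓ (first branch holds)
  (4) 1 < 2 ✓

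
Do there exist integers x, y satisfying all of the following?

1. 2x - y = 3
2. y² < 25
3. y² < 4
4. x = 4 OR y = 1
Yes

Take x = 2, y = 1. Substituting into each constraint:
  (1) 2(2) + (-1) = 3 ✓
  (2) y² = (1)² = 1, and 1 < 25 ✓
  (3) y² = (1)² = 1, and 1 < 4 ✓
  (4) y = 1, target 1 ✓ (second branch holds)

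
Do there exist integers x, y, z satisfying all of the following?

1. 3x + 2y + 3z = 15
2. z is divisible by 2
Yes

Take x = 1, y = 6, z = 0. Substituting into each constraint:
  (1) 3(1) + 2(6) + 3(0) = 15 ✓
  (2) 0 = 2 × 0, remainder 0 ✓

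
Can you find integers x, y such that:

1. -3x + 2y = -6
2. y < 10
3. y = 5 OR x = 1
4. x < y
No

A contradictory subset is {-3x + 2y = -6, y = 5 OR x = 1, x < y}. No integer assignment can satisfy these jointly:

  - -3x + 2y = -6: is a linear equation tying the variables together
  - y = 5 OR x = 1: forces a choice: either y = 5 or x = 1
  - x < y: bounds one variable relative to another variable

Split on the disjunction (y = 5 OR x = 1):
  • If y = 5: with y = 5, every remaining term of the linear equation is divisible by 3, so the left side is ≡ 0 (mod 3); but the right side -16 ≡ 2 (mod 3). No integers can satisfy it.
  • If x = 1: with x = 1, every remaining term of the linear equation is divisible by 2, so the left side is ≡ 0 (mod 2); but the right side -3 ≡ 1 (mod 2). No integers can satisfy it.
Both branches are infeasible, so the system has no integer solution.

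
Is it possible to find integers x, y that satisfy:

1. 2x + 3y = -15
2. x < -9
Yes

Take x = -12, y = 3. Substituting into each constraint:
  (1) 2(-12) + 3(3) = -15 ✓
  (2) -12 < -9 ✓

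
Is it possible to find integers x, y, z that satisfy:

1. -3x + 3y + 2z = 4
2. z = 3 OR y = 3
Yes

Take x = 3, y = 3, z = 2. Substituting into each constraint:
  (1) -3(3) + 3(3) + 2(2) = 4 ✓
  (2) y = 3, target 3 ✓ (second branch holds)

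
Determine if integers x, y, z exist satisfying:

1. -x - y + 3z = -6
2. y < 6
Yes

Take x = 0, y = 0, z = -2. Substituting into each constraint:
  (1) 0 + 0 + 3(-2) = -6 ✓
  (2) 0 < 6 ✓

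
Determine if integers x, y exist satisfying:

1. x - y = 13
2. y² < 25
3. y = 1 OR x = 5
Yes

Take x = 14, y = 1. Substituting into each constraint:
  (1) 14 + (-1) = 13 ✓
  (2) y² = (1)² = 1, and 1 < 25 ✓
  (3) y = 1, target 1 ✓ (first branch holds)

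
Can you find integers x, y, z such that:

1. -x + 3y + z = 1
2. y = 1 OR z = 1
Yes

Take x = 0, y = 0, z = 1. Substituting into each constraint:
  (1) 0 + 3(0) + 1 = 1 ✓
  (2) z = 1, target 1 ✓ (second branch holds)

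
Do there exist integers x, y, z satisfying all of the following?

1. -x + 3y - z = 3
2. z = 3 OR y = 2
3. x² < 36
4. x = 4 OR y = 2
Yes

Take x = 0, y = 2, z = 3. Substituting into each constraint:
  (1) 0 + 3(2) + (-3) = 3 ✓
  (2) z = 3, target 3 ✓ (first branch holds)
  (3) x² = (0)² = 0, and 0 < 36 ✓
  (4) y = 2, target 2 ✓ (second branch holds)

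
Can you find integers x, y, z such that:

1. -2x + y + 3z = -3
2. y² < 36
Yes

Take x = 0, y = 0, z = -1. Substituting into each constraint:
  (1) -2(0) + 0 + 3(-1) = -3 ✓
  (2) y² = (0)² = 0, and 0 < 36 ✓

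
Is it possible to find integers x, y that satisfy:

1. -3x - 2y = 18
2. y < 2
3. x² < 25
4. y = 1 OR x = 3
No

A contradictory subset is {-3x - 2y = 18, y < 2, y = 1 OR x = 3}. No integer assignment can satisfy these jointly:

  - -3x - 2y = 18: is a linear equation tying the variables together
  - y < 2: bounds one variable relative to a constant
  - y = 1 OR x = 3: forces a choice: either y = 1 or x = 3

Split on the disjunction (y = 1 OR x = 3):
  • If y = 1: with y = 1, every remaining term of the linear equation is divisible by 3, so the left side is ≡ 0 (mod 3); but the right side 20 ≡ 2 (mod 3). No integers can satisfy it.
  • If x = 3: with x = 3, every remaining term of the linear equation is divisible by 2, so the left side is ≡ 0 (mod 2); but the right side 27 ≡ 1 (mod 2). No integers can satisfy it.
Both branches are infeasible, so the system has no integer solution.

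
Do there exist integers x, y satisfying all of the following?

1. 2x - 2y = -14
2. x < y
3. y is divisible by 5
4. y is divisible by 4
Yes

Take x = -7, y = 0. Substituting into each constraint:
  (1) 2(-7) - 2(0) = -14 ✓
  (2) -7 < 0 ✓
  (3) 0 = 5 × 0, remainder 0 ✓
  (4) 0 = 4 × 0, remainder 0 ✓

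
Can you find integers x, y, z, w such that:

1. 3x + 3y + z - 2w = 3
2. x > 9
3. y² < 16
Yes

Take x = 11, y = 0, z = 0, w = 15. Substituting into each constraint:
  (1) 3(11) + 3(0) + 0 - 2(15) = 3 ✓
  (2) 11 > 9 ✓
  (3) y² = (0)² = 0, and 0 < 16 ✓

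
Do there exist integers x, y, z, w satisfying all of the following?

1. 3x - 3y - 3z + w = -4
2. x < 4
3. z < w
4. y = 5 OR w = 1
Yes

Take x = 2, y = 5, z = -2, w = -1. Substituting into each constraint:
  (1) 3(2) - 3(5) - 3(-2) + (-1) = -4 ✓
  (2) 2 < 4 ✓
  (3) -2 < -1 ✓
  (4) y = 5, target 5 ✓ (first branch holds)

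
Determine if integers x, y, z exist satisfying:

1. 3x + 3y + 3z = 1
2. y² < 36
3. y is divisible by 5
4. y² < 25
No

Even the single constraint (3x + 3y + 3z = 1) is infeasible over the integers.

  - 3x + 3y + 3z = 1: every term on the left is divisible by 3, so the LHS ≡ 0 (mod 3), but the RHS 1 is not — no integer solution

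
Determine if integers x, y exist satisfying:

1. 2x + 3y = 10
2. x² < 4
Yes

Take x = -1, y = 4. Substituting into each constraint:
  (1) 2(-1) + 3(4) = 10 ✓
  (2) x² = (-1)² = 1, and 1 < 4 ✓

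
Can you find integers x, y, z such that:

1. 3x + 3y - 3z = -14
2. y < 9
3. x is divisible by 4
No

Even the single constraint (3x + 3y - 3z = -14) is infeasible over the integers.

  - 3x + 3y - 3z = -14: every term on the left is divisible by 3, so the LHS ≡ 0 (mod 3), but the RHS -14 is not — no integer solution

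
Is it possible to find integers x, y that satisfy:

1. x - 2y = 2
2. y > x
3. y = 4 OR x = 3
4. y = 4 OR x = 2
No

A contradictory subset is {x - 2y = 2, y > x, y = 4 OR x = 3}. No integer assignment can satisfy these jointly:

  - x - 2y = 2: is a linear equation tying the variables together
  - y > x: bounds one variable relative to another variable
  - y = 4 OR x = 3: forces a choice: either y = 4 or x = 3

Split on the disjunction (y = 4 OR x = 3):
  • If y = 4: the equation forces x = 10, giving (y, x) = (4, 10), which violates y > x.
  • If x = 3: with x = 3, every remaining term of the linear equation is divisible by 2, so the left side is ≡ 0 (mod 2); but the right side -1 ≡ 1 (mod 2). No integers can satisfy it.
Both branches are infeasible, so the system has no integer solution.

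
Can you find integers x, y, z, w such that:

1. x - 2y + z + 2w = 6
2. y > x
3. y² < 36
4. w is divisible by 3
Yes

Take x = -1, y = 0, z = 7, w = 0. Substituting into each constraint:
  (1) (-1) - 2(0) + 7 + 2(0) = 6 ✓
  (2) 0 > -1 ✓
  (3) y² = (0)² = 0, and 0 < 36 ✓
  (4) 0 = 3 × 0, remainder 0 ✓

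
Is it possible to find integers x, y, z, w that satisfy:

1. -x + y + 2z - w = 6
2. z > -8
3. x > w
Yes

Take x = 0, y = 1, z = 2, w = -1. Substituting into each constraint:
  (1) 0 + 1 + 2(2) + 1 = 6 ✓
  (2) 2 > -8 ✓
  (3) 0 > -1 ✓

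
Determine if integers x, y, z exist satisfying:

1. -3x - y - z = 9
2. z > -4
Yes

Take x = 0, y = -6, z = -3. Substituting into each constraint:
  (1) -3(0) + 6 + 3 = 9 ✓
  (2) -3 > -4 ✓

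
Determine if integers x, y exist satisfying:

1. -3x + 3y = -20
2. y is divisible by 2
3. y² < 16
No

Even the single constraint (-3x + 3y = -20) is infeasible over the integers.

  - -3x + 3y = -20: every term on the left is divisible by 3, so the LHS ≡ 0 (mod 3), but the RHS -20 is not — no integer solution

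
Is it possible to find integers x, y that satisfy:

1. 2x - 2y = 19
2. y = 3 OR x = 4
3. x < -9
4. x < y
No

Even the single constraint (2x - 2y = 19) is infeasible over the integers.

  - 2x - 2y = 19: every term on the left is divisible by 2, so the LHS ≡ 0 (mod 2), but the RHS 19 is not — no integer solution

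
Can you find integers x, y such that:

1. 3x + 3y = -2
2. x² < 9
No

Even the single constraint (3x + 3y = -2) is infeasible over the integers.

  - 3x + 3y = -2: every term on the left is divisible by 3, so the LHS ≡ 0 (mod 3), but the RHS -2 is not — no integer solution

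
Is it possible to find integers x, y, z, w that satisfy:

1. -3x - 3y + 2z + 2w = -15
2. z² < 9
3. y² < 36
Yes

Take x = 1, y = 0, z = 0, w = -6. Substituting into each constraint:
  (1) -3(1) - 3(0) + 2(0) + 2(-6) = -15 ✓
  (2) z² = (0)² = 0, and 0 < 9 ✓
  (3) y² = (0)² = 0, and 0 < 36 ✓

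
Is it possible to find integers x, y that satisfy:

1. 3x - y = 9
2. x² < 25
Yes

Take x = 0, y = -9. Substituting into each constraint:
  (1) 3(0) + 9 = 9 ✓
  (2) x² = (0)² = 0, and 0 < 25 ✓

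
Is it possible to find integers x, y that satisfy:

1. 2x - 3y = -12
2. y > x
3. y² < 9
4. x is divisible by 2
Yes

Take x = -6, y = 0. Substituting into each constraint:
  (1) 2(-6) - 3(0) = -12 ✓
  (2) 0 > -6 ✓
  (3) y² = (0)² = 0, and 0 < 9 ✓
  (4) -6 = 2 × -3, remainder 0 ✓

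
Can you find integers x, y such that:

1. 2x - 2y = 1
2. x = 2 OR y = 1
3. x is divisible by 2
No

Even the single constraint (2x - 2y = 1) is infeasible over the integers.

  - 2x - 2y = 1: every term on the left is divisible by 2, so the LHS ≡ 0 (mod 2), but the RHS 1 is not — no integer solution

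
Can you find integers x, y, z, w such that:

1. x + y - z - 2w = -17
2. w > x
Yes

Take x = 0, y = 0, z = 15, w = 1. Substituting into each constraint:
  (1) 0 + 0 + (-15) - 2(1) = -17 ✓
  (2) 1 > 0 ✓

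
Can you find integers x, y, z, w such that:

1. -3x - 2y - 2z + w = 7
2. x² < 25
Yes

Take x = -2, y = 0, z = 0, w = 1. Substituting into each constraint:
  (1) -3(-2) - 2(0) - 2(0) + 1 = 7 ✓
  (2) x² = (-2)² = 4, and 4 < 25 ✓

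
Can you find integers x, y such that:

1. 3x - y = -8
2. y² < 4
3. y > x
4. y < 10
Yes

Take x = -3, y = -1. Substituting into each constraint:
  (1) 3(-3) + 1 = -8 ✓
  (2) y² = (-1)² = 1, and 1 < 4 ✓
  (3) -1 > -3 ✓
  (4) -1 < 10 ✓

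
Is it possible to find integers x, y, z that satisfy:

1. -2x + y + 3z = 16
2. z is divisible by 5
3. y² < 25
Yes

Take x = -8, y = 0, z = 0. Substituting into each constraint:
  (1) -2(-8) + 0 + 3(0) = 16 ✓
  (2) 0 = 5 × 0, remainder 0 ✓
  (3) y² = (0)² = 0, and 0 < 25 ✓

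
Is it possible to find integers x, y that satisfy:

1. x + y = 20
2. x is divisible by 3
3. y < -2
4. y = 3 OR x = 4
No

A contradictory subset is {x + y = 20, y < -2, y = 3 OR x = 4}. No integer assignment can satisfy these jointly:

  - x + y = 20: is a linear equation tying the variables together
  - y < -2: bounds one variable relative to a constant
  - y = 3 OR x = 4: forces a choice: either y = 3 or x = 4

Split on the disjunction (y = 3 OR x = 4):
  • If y = 3: this contradicts the bound y ≤ -3.
  • If x = 4: the equation forces y = 16, which contradicts the bound y ≤ -3.
Both branches are infeasible, so the system has no integer solution.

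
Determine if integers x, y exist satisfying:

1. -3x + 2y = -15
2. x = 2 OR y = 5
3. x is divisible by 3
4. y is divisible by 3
No

A contradictory subset is {-3x + 2y = -15, x = 2 OR y = 5}. No integer assignment can satisfy these jointly:

  - -3x + 2y = -15: is a linear equation tying the variables together
  - x = 2 OR y = 5: forces a choice: either x = 2 or y = 5

Split on the disjunction (x = 2 OR y = 5):
  • If x = 2: with x = 2, every remaining term of the linear equation is divisible by 2, so the left side is ≡ 0 (mod 2); but the right side -9 ≡ 1 (mod 2). No integers can satisfy it.
  • If y = 5: with y = 5, every remaining term of the linear equation is divisible by 3, so the left side is ≡ 0 (mod 3); but the right side -25 ≡ 2 (mod 3). No integers can satisfy it.
Both branches are infeasible, so the system has no integer solution.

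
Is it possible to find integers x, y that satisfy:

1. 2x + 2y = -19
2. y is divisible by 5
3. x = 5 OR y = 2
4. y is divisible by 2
No

Even the single constraint (2x + 2y = -19) is infeasible over the integers.

  - 2x + 2y = -19: every term on the left is divisible by 2, so the LHS ≡ 0 (mod 2), but the RHS -19 is not — no integer solution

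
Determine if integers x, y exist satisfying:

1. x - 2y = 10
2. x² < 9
Yes

Take x = 0, y = -5. Substituting into each constraint:
  (1) 0 - 2(-5) = 10 ✓
  (2) x² = (0)² = 0, and 0 < 9 ✓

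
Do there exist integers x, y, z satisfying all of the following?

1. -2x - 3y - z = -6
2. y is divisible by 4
Yes

Take x = 3, y = 0, z = 0. Substituting into each constraint:
  (1) -2(3) - 3(0) + 0 = -6 ✓
  (2) 0 = 4 × 0, remainder 0 ✓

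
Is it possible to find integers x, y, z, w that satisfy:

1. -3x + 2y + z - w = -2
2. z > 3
Yes

Take x = 0, y = -3, z = 4, w = 0. Substituting into each constraint:
  (1) -3(0) + 2(-3) + 4 + 0 = -2 ✓
  (2) 4 > 3 ✓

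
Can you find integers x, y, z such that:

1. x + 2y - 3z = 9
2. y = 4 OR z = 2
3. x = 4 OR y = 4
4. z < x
Yes

Take x = 1, y = 4, z = 0. Substituting into each constraint:
  (1) 1 + 2(4) - 3(0) = 9 ✓
  (2) y = 4, target 4 ✓ (first branch holds)
  (3) y = 4, target 4 ✓ (second branch holds)
  (4) 0 < 1 ✓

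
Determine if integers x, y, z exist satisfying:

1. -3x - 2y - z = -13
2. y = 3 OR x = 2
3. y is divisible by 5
Yes

Take x = 2, y = 5, z = -3. Substituting into each constraint:
  (1) -3(2) - 2(5) + 3 = -13 ✓
  (2) x = 2, target 2 ✓ (second branch holds)
  (3) 5 = 5 × 1, remainder 0 ✓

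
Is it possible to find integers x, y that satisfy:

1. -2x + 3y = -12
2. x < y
Yes

Take x = -15, y = -14. Substituting into each constraint:
  (1) -2(-15) + 3(-14) = -12 ✓
  (2) -15 < -14 ✓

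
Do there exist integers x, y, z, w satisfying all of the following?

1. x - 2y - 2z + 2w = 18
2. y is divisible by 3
Yes

Take x = 0, y = 0, z = 0, w = 9. Substituting into each constraint:
  (1) 0 - 2(0) - 2(0) + 2(9) = 18 ✓
  (2) 0 = 3 × 0, remainder 0 ✓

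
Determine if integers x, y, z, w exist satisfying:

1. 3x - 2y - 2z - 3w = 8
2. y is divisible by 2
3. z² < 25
Yes

Take x = 4, y = 2, z = 0, w = 0. Substituting into each constraint:
  (1) 3(4) - 2(2) - 2(0) - 3(0) = 8 ✓
  (2) 2 = 2 × 1, remainder 0 ✓
  (3) z² = (0)² = 0, and 0 < 25 ✓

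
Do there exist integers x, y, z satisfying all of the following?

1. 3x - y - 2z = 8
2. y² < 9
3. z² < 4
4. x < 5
Yes

Take x = 2, y = 0, z = -1. Substituting into each constraint:
  (1) 3(2) + 0 - 2(-1) = 8 ✓
  (2) y² = (0)² = 0, and 0 < 9 ✓
  (3) z² = (-1)² = 1, and 1 < 4 ✓
  (4) 2 < 5 ✓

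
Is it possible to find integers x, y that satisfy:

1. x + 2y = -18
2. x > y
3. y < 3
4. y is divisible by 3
Yes

Take x = 0, y = -9. Substituting into each constraint:
  (1) 0 + 2(-9) = -18 ✓
  (2) 0 > -9 ✓
  (3) -9 < 3 ✓
  (4) -9 = 3 × -3, remainder 0 ✓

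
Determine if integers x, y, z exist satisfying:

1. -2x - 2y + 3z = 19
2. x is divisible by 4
Yes

Take x = 0, y = -8, z = 1. Substituting into each constraint:
  (1) -2(0) - 2(-8) + 3(1) = 19 ✓
  (2) 0 = 4 × 0, remainder 0 ✓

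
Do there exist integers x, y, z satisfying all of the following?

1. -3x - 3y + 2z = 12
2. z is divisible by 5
Yes

Take x = 0, y = -4, z = 0. Substituting into each constraint:
  (1) -3(0) - 3(-4) + 2(0) = 12 ✓
  (2) 0 = 5 × 0, remainder 0 ✓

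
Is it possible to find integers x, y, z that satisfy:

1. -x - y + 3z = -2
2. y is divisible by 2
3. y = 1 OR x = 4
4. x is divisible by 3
No

A contradictory subset is {y is divisible by 2, y = 1 OR x = 4, x is divisible by 3}. No integer assignment can satisfy these jointly:

  - y is divisible by 2: restricts y to multiples of 2
  - y = 1 OR x = 4: forces a choice: either y = 1 or x = 4
  - x is divisible by 3: restricts x to multiples of 3

Split on the disjunction (y = 1 OR x = 4):
  • If y = 1: this contradicts the divisibility constraint — 1 is not a multiple of 2.
  • If x = 4: this contradicts the divisibility constraint — 4 is not a multiple of 3.
Both branches are infeasible, so the system has no integer solution.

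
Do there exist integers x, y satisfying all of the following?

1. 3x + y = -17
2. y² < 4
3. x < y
Yes

Take x = -6, y = 1. Substituting into each constraint:
  (1) 3(-6) + 1 = -17 ✓
  (2) y² = (1)² = 1, and 1 < 4 ✓
  (3) -6 < 1 ✓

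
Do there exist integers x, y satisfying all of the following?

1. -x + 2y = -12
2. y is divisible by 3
Yes

Take x = 12, y = 0. Substituting into each constraint:
  (1) (-12) + 2(0) = -12 ✓
  (2) 0 = 3 × 0, remainder 0 ✓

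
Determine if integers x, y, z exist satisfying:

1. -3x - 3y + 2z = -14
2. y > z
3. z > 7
Yes

Take x = 1, y = 9, z = 8. Substituting into each constraint:
  (1) -3(1) - 3(9) + 2(8) = -14 ✓
  (2) 9 > 8 ✓
  (3) 8 > 7 ✓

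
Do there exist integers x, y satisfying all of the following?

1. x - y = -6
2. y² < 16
Yes

Take x = -6, y = 0. Substituting into each constraint:
  (1) (-6) + 0 = -6 ✓
  (2) y² = (0)² = 0, and 0 < 16 ✓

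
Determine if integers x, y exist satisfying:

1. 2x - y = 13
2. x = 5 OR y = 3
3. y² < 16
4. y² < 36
Yes

Take x = 8, y = 3. Substituting into each constraint:
  (1) 2(8) + (-3) = 13 ✓
  (2) y = 3, target 3 ✓ (second branch holds)
  (3) y² = (3)² = 9, and 9 < 16 ✓
  (4) y² = (3)² = 9, and 9 < 36 ✓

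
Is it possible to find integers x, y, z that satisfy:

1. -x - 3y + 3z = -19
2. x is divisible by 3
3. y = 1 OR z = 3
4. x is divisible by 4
No

A contradictory subset is {-x - 3y + 3z = -19, x is divisible by 3}. No integer assignment can satisfy these jointly:

  - -x - 3y + 3z = -19: is a linear equation tying the variables together
  - x is divisible by 3: restricts x to multiples of 3

Modular obstruction: writing x = 3x', every remaining term of the linear equation is divisible by 3, so the left side is ≡ 0 (mod 3); but the right side -19 ≡ 2 (mod 3). No integers can satisfy it.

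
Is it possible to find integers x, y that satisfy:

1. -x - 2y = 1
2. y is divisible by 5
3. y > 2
Yes

Take x = -11, y = 5. Substituting into each constraint:
  (1) 11 - 2(5) = 1 ✓
  (2) 5 = 5 × 1, remainder 0 ✓
  (3) 5 > 2 ✓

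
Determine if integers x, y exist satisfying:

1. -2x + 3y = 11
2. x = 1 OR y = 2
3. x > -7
No

A contradictory subset is {-2x + 3y = 11, x = 1 OR y = 2}. No integer assignment can satisfy these jointly:

  - -2x + 3y = 11: is a linear equation tying the variables together
  - x = 1 OR y = 2: forces a choice: either x = 1 or y = 2

Split on the disjunction (x = 1 OR y = 2):
  • If x = 1: with x = 1, every remaining term of the linear equation is divisible by 3, so the left side is ≡ 0 (mod 3); but the right side 13 ≡ 1 (mod 3). No integers can satisfy it.
  • If y = 2: with y = 2, every remaining term of the linear equation is divisible by 2, so the left side is ≡ 0 (mod 2); but the right side 5 ≡ 1 (mod 2). No integers can satisfy it.
Both branches are infeasible, so the system has no integer solution.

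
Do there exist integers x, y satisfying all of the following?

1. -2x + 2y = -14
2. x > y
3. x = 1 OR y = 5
Yes

Take x = 1, y = -6. Substituting into each constraint:
  (1) -2(1) + 2(-6) = -14 ✓
  (2) 1 > -6 ✓
  (3) x = 1, target 1 ✓ (first branch holds)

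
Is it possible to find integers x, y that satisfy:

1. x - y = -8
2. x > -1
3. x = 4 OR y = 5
Yes

Take x = 4, y = 12. Substituting into each constraint:
  (1) 4 + (-12) = -8 ✓
  (2) 4 > -1 ✓
  (3) x = 4, target 4 ✓ (first branch holds)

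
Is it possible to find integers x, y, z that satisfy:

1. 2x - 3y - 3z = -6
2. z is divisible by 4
Yes

Take x = -3, y = 0, z = 0. Substituting into each constraint:
  (1) 2(-3) - 3(0) - 3(0) = -6 ✓
  (2) 0 = 4 × 0, remainder 0 ✓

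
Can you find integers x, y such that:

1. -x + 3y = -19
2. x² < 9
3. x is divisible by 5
No

The full constraint system is jointly infeasible over the integers. Each constraint and what it forces:

  - -x + 3y = -19: is a linear equation tying the variables together
  - x² < 9: restricts x to |x| ≤ 2
  - x is divisible by 5: restricts x to multiples of 5

The bounds confine x to {0} with 5 | x. For each value, substitute into the equation:
  • x = 0: the equation gives 3y = -19, so y would not be an integer.
Every case fails, so no integer solution exists.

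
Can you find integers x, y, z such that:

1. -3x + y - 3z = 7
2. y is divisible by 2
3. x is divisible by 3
Yes

Take x = 0, y = -2, z = -3. Substituting into each constraint:
  (1) -3(0) + (-2) - 3(-3) = 7 ✓
  (2) -2 = 2 × -1, remainder 0 ✓
  (3) 0 = 3 × 0, remainder 0 ✓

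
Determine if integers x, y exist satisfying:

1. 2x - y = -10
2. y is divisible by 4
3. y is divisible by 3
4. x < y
Yes

Take x = -5, y = 0. Substituting into each constraint:
  (1) 2(-5) + 0 = -10 ✓
  (2) 0 = 4 × 0, remainder 0 ✓
  (3) 0 = 3 × 0, remainder 0 ✓
  (4) -5 < 0 ✓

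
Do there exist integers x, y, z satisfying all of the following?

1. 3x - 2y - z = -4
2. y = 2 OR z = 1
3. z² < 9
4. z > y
Yes

Take x = -1, y = 0, z = 1. Substituting into each constraint:
  (1) 3(-1) - 2(0) + (-1) = -4 ✓
  (2) z = 1, target 1 ✓ (second branch holds)
  (3) z² = (1)² = 1, and 1 < 9 ✓
  (4) 1 > 0 ✓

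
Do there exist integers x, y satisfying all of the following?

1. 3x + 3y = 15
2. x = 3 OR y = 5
Yes

Take x = 0, y = 5. Substituting into each constraint:
  (1) 3(0) + 3(5) = 15 ✓
  (2) y = 5, target 5 ✓ (second branch holds)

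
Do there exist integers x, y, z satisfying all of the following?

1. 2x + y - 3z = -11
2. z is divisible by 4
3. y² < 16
Yes

Take x = -5, y = -1, z = 0. Substituting into each constraint:
  (1) 2(-5) + (-1) - 3(0) = -11 ✓
  (2) 0 = 4 × 0, remainder 0 ✓
  (3) y² = (-1)² = 1, and 1 < 16 ✓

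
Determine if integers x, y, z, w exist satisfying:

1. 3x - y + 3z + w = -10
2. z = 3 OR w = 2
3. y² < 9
Yes

Take x = -7, y = 0, z = 3, w = 2. Substituting into each constraint:
  (1) 3(-7) + 0 + 3(3) + 2 = -10 ✓
  (2) z = 3, target 3 ✓ (first branch holds)
  (3) y² = (0)² = 0, and 0 < 9 ✓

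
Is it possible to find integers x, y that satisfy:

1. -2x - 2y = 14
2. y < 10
Yes

Take x = 0, y = -7. Substituting into each constraint:
  (1) -2(0) - 2(-7) = 14 ✓
  (2) -7 < 10 ✓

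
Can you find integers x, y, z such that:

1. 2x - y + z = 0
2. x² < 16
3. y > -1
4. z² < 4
Yes

Take x = 0, y = 0, z = 0. Substituting into each constraint:
  (1) 2(0) + 0 + 0 = 0 ✓
  (2) x² = (0)² = 0, and 0 < 16 ✓
  (3) 0 > -1 ✓
  (4) z² = (0)² = 0, and 0 < 4 ✓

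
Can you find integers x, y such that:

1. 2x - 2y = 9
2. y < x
No

Even the single constraint (2x - 2y = 9) is infeasible over the integers.

  - 2x - 2y = 9: every term on the left is divisible by 2, so the LHS ≡ 0 (mod 2), but the RHS 9 is not — no integer solution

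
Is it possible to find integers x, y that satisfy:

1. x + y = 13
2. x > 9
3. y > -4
Yes

Take x = 13, y = 0. Substituting into each constraint:
  (1) 13 + 0 = 13 ✓
  (2) 13 > 9 ✓
  (3) 0 > -4 ✓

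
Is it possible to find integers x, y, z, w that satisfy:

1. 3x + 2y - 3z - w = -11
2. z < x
Yes

Take x = 1, y = -7, z = 0, w = 0. Substituting into each constraint:
  (1) 3(1) + 2(-7) - 3(0) + 0 = -11 ✓
  (2) 0 < 1 ✓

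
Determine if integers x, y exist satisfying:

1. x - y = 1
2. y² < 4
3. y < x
Yes

Take x = 1, y = 0. Substituting into each constraint:
  (1) 1 + 0 = 1 ✓
  (2) y² = (0)² = 0, and 0 < 4 ✓
  (3) 0 < 1 ✓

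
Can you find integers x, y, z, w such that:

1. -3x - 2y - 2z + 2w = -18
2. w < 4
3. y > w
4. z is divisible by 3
Yes

Take x = 4, y = 0, z = 0, w = -3. Substituting into each constraint:
  (1) -3(4) - 2(0) - 2(0) + 2(-3) = -18 ✓
  (2) -3 < 4 ✓
  (3) 0 > -3 ✓
  (4) 0 = 3 × 0, remainder 0 ✓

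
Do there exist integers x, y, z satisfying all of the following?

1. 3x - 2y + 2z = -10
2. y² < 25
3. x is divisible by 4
Yes

Take x = 0, y = 2, z = -3. Substituting into each constraint:
  (1) 3(0) - 2(2) + 2(-3) = -10 ✓
  (2) y² = (2)² = 4, and 4 < 25 ✓
  (3) 0 = 4 × 0, remainder 0 ✓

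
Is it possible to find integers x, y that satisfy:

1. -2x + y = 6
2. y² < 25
Yes

Take x = -3, y = 0. Substituting into each constraint:
  (1) -2(-3) + 0 = 6 ✓
  (2) y² = (0)² = 0, and 0 < 25 ✓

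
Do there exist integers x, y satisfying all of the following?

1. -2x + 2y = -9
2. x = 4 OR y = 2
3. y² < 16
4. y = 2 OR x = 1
No

Even the single constraint (-2x + 2y = -9) is infeasible over the integers.

  - -2x + 2y = -9: every term on the left is divisible by 2, so the LHS ≡ 0 (mod 2), but the RHS -9 is not — no integer solution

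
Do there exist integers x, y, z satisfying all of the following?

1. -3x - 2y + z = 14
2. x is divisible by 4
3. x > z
Yes

Take x = 0, y = -8, z = -2. Substituting into each constraint:
  (1) -3(0) - 2(-8) + (-2) = 14 ✓
  (2) 0 = 4 × 0, remainder 0 ✓
  (3) 0 > -2 ✓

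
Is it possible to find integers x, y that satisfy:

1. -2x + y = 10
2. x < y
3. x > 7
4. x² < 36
No

A contradictory subset is {x > 7, x² < 36}. No integer assignment can satisfy these jointly:

  - x > 7: bounds one variable relative to a constant
  - x² < 36: restricts x to |x| ≤ 5

Direct contradiction: the bounds on x require x ≥ 8 and x ≤ 5 simultaneously, which is empty.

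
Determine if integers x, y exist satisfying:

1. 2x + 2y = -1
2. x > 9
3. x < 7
No

Even the single constraint (2x + 2y = -1) is infeasible over the integers.

  - 2x + 2y = -1: every term on the left is divisible by 2, so the LHS ≡ 0 (mod 2), but the RHS -1 is not — no integer solution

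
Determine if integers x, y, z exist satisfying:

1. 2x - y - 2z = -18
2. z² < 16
Yes

Take x = 0, y = 18, z = 0. Substituting into each constraint:
  (1) 2(0) + (-18) - 2(0) = -18 ✓
  (2) z² = (0)² = 0, and 0 < 16 ✓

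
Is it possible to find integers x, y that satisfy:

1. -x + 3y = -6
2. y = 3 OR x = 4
Yes

Take x = 15, y = 3. Substituting into each constraint:
  (1) (-15) + 3(3) = -6 ✓
  (2) y = 3, target 3 ✓ (first branch holds)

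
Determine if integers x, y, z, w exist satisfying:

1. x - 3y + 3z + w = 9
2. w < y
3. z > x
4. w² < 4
Yes

Take x = 3, y = 2, z = 4, w = 0. Substituting into each constraint:
  (1) 3 - 3(2) + 3(4) + 0 = 9 ✓
  (2) 0 < 2 ✓
  (3) 4 > 3 ✓
  (4) w² = (0)² = 0, and 0 < 4 ✓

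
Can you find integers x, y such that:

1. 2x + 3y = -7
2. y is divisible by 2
No

The full constraint system is jointly infeasible over the integers. Each constraint and what it forces:

  - 2x + 3y = -7: is a linear equation tying the variables together
  - y is divisible by 2: restricts y to multiples of 2

Modular obstruction: writing y = 2y', every remaining term of the linear equation is divisible by 2, so the left side is ≡ 0 (mod 2); but the right side -7 ≡ 1 (mod 2). No integers can satisfy it.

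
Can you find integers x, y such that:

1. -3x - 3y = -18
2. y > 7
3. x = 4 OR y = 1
No

The full constraint system is jointly infeasible over the integers. Each constraint and what it forces:

  - -3x - 3y = -18: is a linear equation tying the variables together
  - y > 7: bounds one variable relative to a constant
  - x = 4 OR y = 1: forces a choice: either x = 4 or y = 1

Split on the disjunction (x = 4 OR y = 1):
  • If x = 4: the equation forces y = 2, which contradicts the bound y ≥ 8.
  • If y = 1: this contradicts the bound y ≥ 8.
Both branches are infeasible, so the system has no integer solution.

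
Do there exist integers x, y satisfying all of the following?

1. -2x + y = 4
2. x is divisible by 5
Yes

Take x = 0, y = 4. Substituting into each constraint:
  (1) -2(0) + 4 = 4 ✓
  (2) 0 = 5 × 0, remainder 0 ✓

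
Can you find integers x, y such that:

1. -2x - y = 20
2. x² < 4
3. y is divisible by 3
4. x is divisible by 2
No

The full constraint system is jointly infeasible over the integers. Each constraint and what it forces:

  - -2x - y = 20: is a linear equation tying the variables together
  - x² < 4: restricts x to |x| ≤ 1
  - y is divisible by 3: restricts y to multiples of 3
  - x is divisible by 2: restricts x to multiples of 2

The bounds confine x to {0} with 2 | x. For each value, substitute into the equation:
  • x = 0: the equation forces y = -20, but 3 does not divide -20.
Every case fails, so no integer solution exists.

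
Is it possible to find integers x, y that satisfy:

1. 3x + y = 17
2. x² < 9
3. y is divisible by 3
No

A contradictory subset is {3x + y = 17, y is divisible by 3}. No integer assignment can satisfy these jointly:

  - 3x + y = 17: is a linear equation tying the variables together
  - y is divisible by 3: restricts y to multiples of 3

Modular obstruction: writing y = 3y', every remaining term of the linear equation is divisible by 3, so the left side is ≡ 0 (mod 3); but the right side 17 ≡ 2 (mod 3). No integers can satisfy it.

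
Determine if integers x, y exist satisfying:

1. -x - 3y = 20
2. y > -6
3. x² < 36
Yes

Take x = -5, y = -5. Substituting into each constraint:
  (1) 5 - 3(-5) = 20 ✓
  (2) -5 > -6 ✓
  (3) x² = (-5)² = 25, and 25 < 36 ✓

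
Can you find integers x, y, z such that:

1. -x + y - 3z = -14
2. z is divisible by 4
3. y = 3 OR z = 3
Yes

Take x = 17, y = 3, z = 0. Substituting into each constraint:
  (1) (-17) + 3 - 3(0) = -14 ✓
  (2) 0 = 4 × 0, remainder 0 ✓
  (3) y = 3, target 3 ✓ (first branch holds)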